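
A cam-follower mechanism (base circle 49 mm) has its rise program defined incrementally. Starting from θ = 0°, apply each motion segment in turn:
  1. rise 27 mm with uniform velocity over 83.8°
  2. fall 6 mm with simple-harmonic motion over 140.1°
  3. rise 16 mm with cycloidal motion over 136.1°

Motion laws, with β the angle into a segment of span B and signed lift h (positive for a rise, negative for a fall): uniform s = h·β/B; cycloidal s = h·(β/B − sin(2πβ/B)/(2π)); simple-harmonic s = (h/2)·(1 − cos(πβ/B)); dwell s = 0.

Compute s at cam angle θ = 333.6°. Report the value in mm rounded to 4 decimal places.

seg 1 [0°–83.8°] uniform, h=27: full span → s += 27 → s = 27.0000
seg 2 [83.8°–223.9°] simple-harmonic, h=-6: full span → s += -6 → s = 21.0000
seg 3 [223.9°–360°] cycloidal, h=16: θ=333.6° here. β=109.7, B=136.1. 16·(0.8060 − sin(2π·0.8060)/(2π)) = 15.2867 → s = 36.2867

36.2867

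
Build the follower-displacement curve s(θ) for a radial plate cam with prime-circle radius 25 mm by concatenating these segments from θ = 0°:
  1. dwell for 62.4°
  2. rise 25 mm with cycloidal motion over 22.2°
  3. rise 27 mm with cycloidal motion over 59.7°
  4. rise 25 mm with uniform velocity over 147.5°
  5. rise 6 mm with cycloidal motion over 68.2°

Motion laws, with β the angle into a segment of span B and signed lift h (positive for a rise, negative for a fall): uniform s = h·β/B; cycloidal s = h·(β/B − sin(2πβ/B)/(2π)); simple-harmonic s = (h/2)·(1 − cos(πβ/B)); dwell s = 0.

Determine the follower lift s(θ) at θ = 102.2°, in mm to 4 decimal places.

seg 1 [0°–62.4°] dwell: s stays 0.0000
seg 2 [62.4°–84.6°] cycloidal, h=25: full span → s += 25 → s = 25.0000
seg 3 [84.6°–144.3°] cycloidal, h=27: θ=102.2° here. β=17.6, B=59.7. 27·(0.2948 − sin(2π·0.2948)/(2π)) = 3.8318 → s = 28.8318

28.8318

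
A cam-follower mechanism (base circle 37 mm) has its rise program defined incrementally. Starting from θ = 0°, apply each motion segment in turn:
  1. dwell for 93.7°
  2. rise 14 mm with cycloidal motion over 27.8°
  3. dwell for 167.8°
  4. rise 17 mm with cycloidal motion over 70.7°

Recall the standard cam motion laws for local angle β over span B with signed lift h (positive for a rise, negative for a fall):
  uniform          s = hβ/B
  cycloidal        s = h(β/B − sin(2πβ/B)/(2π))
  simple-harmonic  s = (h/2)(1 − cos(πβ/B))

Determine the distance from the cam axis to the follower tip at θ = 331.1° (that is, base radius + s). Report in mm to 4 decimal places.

seg 1 [0°–93.7°] dwell: s stays 0.0000
seg 2 [93.7°–121.5°] cycloidal, h=14: full span → s += 14 → s = 14.0000
seg 3 [121.5°–289.3°] dwell: s stays 14.0000
seg 4 [289.3°–360°] cycloidal, h=17: θ=331.1° here. β=41.8, B=70.7. 17·(0.5912 − sin(2π·0.5912)/(2π)) = 11.5183 → s = 25.5183
radial distance = base radius + s = 37 + 25.5183 = 62.5183

62.5183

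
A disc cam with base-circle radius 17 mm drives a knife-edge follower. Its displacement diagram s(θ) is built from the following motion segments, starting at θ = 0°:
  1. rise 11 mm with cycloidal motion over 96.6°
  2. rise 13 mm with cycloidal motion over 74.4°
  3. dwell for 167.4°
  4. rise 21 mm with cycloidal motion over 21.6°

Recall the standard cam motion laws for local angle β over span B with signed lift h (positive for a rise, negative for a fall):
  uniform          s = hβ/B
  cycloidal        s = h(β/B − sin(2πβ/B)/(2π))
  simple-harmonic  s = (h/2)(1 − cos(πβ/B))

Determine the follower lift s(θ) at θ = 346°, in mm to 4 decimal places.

seg 1 [0°–96.6°] cycloidal, h=11: full span → s += 11 → s = 11.0000
seg 2 [96.6°–171°] cycloidal, h=13: full span → s += 13 → s = 24.0000
seg 3 [171°–338.4°] dwell: s stays 24.0000
seg 4 [338.4°–360°] cycloidal, h=21: θ=346° here. β=7.6, B=21.6. 21·(0.3519 − sin(2π·0.3519)/(2π)) = 4.7080 → s = 28.7080

28.7080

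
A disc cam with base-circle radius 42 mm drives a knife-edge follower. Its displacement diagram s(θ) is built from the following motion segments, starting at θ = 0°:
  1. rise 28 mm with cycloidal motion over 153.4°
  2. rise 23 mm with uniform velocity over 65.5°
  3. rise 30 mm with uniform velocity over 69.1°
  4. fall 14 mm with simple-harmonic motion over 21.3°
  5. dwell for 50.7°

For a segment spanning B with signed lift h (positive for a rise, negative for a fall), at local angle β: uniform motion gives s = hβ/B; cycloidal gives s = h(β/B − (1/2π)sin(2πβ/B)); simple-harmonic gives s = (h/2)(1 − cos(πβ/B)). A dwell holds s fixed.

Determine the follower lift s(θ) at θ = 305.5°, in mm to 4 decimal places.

seg 1 [0°–153.4°] cycloidal, h=28: full span → s += 28 → s = 28.0000
seg 2 [153.4°–218.9°] uniform, h=23: full span → s += 23 → s = 51.0000
seg 3 [218.9°–288°] uniform, h=30: full span → s += 30 → s = 81.0000
seg 4 [288°–309.3°] simple-harmonic, h=-14: θ=305.5° here. β=17.5, B=21.3. -14/2·(1 − cos(π·0.8216)) = -12.9290 → s = 68.0710

68.0710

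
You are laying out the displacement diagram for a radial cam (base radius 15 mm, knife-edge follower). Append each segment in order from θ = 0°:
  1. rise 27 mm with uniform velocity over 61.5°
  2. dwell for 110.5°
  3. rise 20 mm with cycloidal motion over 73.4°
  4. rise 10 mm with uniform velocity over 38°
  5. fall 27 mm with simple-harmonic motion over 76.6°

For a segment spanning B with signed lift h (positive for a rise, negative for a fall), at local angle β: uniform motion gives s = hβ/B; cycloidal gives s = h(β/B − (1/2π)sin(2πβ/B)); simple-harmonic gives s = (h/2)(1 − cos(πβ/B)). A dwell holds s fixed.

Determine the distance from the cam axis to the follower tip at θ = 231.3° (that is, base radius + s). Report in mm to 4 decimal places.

seg 1 [0°–61.5°] uniform, h=27: full span → s += 27 → s = 27.0000
seg 2 [61.5°–172°] dwell: s stays 27.0000
seg 3 [172°–245.4°] cycloidal, h=20: θ=231.3° here. β=59.3, B=73.4. 20·(0.8079 − sin(2π·0.8079)/(2π)) = 19.1328 → s = 46.1328
radial distance = base radius + s = 15 + 46.1328 = 61.1328

61.1328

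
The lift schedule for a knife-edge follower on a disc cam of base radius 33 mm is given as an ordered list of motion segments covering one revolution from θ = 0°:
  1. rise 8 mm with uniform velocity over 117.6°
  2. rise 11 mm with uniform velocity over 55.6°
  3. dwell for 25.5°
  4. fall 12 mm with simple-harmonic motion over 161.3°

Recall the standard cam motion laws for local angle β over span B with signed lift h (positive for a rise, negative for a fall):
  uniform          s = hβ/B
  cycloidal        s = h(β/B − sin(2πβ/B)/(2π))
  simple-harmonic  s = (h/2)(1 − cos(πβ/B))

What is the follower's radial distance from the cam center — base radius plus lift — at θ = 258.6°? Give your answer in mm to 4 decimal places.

seg 1 [0°–117.6°] uniform, h=8: full span → s += 8 → s = 8.0000
seg 2 [117.6°–173.2°] uniform, h=11: full span → s += 11 → s = 19.0000
seg 3 [173.2°–198.7°] dwell: s stays 19.0000
seg 4 [198.7°–360°] simple-harmonic, h=-12: θ=258.6° here. β=59.9, B=161.3. -12/2·(1 − cos(π·0.3714)) = -3.6406 → s = 15.3594
radial distance = base radius + s = 33 + 15.3594 = 48.3594

48.3594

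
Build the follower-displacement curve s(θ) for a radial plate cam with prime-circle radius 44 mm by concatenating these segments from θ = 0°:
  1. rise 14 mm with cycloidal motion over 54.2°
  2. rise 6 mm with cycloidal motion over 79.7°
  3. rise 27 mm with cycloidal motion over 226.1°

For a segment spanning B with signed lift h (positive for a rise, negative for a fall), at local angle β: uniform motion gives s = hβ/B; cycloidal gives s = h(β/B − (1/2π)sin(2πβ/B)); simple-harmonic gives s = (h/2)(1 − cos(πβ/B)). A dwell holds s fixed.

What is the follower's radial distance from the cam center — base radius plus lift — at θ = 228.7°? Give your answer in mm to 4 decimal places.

seg 1 [0°–54.2°] cycloidal, h=14: full span → s += 14 → s = 14.0000
seg 2 [54.2°–133.9°] cycloidal, h=6: full span → s += 6 → s = 20.0000
seg 3 [133.9°–360°] cycloidal, h=27: θ=228.7° here. β=94.8, B=226.1. 27·(0.4193 − sin(2π·0.4193)/(2π)) = 9.2335 → s = 29.2335
radial distance = base radius + s = 44 + 29.2335 = 73.2335

73.2335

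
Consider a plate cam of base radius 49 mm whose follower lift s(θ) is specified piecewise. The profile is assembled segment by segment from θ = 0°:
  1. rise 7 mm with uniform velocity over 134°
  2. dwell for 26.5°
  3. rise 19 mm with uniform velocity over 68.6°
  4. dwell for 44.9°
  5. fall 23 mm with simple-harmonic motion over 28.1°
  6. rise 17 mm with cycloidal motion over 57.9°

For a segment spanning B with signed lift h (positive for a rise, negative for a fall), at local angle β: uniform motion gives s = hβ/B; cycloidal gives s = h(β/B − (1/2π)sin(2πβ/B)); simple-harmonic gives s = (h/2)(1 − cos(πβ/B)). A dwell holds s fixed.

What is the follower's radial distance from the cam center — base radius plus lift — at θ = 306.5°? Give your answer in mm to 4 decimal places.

seg 1 [0°–134°] uniform, h=7: full span → s += 7 → s = 7.0000
seg 2 [134°–160.5°] dwell: s stays 7.0000
seg 3 [160.5°–229.1°] uniform, h=19: full span → s += 19 → s = 26.0000
seg 4 [229.1°–274°] dwell: s stays 26.0000
seg 5 [274°–302.1°] simple-harmonic, h=-23: full span → s += -23 → s = 3.0000
seg 6 [302.1°–360°] cycloidal, h=17: θ=306.5° here. β=4.4, B=57.9. 17·(0.0760 − sin(2π·0.0760)/(2π)) = 0.0485 → s = 3.0485
radial distance = base radius + s = 49 + 3.0485 = 52.0485

52.0485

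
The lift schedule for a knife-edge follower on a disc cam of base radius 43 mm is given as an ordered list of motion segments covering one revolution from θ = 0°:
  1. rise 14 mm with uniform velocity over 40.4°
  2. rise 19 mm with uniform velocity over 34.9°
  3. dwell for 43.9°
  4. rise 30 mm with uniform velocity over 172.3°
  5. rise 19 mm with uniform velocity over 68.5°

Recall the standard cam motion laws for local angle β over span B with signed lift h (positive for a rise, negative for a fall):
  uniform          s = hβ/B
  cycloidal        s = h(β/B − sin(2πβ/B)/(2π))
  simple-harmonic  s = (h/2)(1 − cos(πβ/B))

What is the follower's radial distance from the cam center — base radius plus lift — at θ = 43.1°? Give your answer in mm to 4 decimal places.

seg 1 [0°–40.4°] uniform, h=14: full span → s += 14 → s = 14.0000
seg 2 [40.4°–75.3°] uniform, h=19: θ=43.1° here. β=2.7, B=34.9. 19·2.7/34.9 = 1.4699 → s = 15.4699
radial distance = base radius + s = 43 + 15.4699 = 58.4699

58.4699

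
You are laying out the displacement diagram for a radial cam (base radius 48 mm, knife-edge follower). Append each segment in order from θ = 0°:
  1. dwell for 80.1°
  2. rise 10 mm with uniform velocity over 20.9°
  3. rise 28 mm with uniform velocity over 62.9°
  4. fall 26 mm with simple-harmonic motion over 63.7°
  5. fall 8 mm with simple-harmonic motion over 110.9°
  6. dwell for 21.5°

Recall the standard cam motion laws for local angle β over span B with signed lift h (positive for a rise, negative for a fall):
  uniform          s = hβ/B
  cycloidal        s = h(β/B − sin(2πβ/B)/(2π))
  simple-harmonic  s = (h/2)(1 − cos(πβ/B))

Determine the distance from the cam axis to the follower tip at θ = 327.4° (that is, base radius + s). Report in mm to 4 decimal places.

seg 1 [0°–80.1°] dwell: s stays 0.0000
seg 2 [80.1°–101°] uniform, h=10: full span → s += 10 → s = 10.0000
seg 3 [101°–163.9°] uniform, h=28: full span → s += 28 → s = 38.0000
seg 4 [163.9°–227.6°] simple-harmonic, h=-26: full span → s += -26 → s = 12.0000
seg 5 [227.6°–338.5°] simple-harmonic, h=-8: θ=327.4° here. β=99.8, B=110.9. -8/2·(1 − cos(π·0.8999)) = -7.8039 → s = 4.1961
radial distance = base radius + s = 48 + 4.1961 = 52.1961

52.1961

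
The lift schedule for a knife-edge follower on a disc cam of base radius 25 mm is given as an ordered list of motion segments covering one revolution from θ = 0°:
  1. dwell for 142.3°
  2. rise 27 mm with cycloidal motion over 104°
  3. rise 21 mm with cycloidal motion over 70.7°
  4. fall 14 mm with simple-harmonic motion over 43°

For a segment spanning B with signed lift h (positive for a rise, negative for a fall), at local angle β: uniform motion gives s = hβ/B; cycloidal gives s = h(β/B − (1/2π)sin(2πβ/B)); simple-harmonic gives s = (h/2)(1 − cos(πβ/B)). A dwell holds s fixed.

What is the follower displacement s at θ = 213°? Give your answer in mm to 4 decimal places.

seg 1 [0°–142.3°] dwell: s stays 0.0000
seg 2 [142.3°–246.3°] cycloidal, h=27: θ=213° here. β=70.7, B=104. 27·(0.6798 − sin(2π·0.6798)/(2π)) = 22.2408 → s = 22.2408

22.2408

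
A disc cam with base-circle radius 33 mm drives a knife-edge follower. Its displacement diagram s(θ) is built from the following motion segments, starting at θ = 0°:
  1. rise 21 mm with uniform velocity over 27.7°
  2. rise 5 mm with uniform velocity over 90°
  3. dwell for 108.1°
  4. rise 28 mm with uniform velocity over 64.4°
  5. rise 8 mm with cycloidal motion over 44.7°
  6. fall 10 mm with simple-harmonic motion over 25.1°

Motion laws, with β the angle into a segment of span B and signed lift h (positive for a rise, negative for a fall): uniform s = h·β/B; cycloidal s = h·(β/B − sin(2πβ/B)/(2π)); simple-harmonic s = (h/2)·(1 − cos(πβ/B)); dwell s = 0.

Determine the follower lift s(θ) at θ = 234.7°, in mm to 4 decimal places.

seg 1 [0°–27.7°] uniform, h=21: full span → s += 21 → s = 21.0000
seg 2 [27.7°–117.7°] uniform, h=5: full span → s += 5 → s = 26.0000
seg 3 [117.7°–225.8°] dwell: s stays 26.0000
seg 4 [225.8°–290.2°] uniform, h=28: θ=234.7° here. β=8.9, B=64.4. 28·8.9/64.4 = 3.8696 → s = 29.8696

29.8696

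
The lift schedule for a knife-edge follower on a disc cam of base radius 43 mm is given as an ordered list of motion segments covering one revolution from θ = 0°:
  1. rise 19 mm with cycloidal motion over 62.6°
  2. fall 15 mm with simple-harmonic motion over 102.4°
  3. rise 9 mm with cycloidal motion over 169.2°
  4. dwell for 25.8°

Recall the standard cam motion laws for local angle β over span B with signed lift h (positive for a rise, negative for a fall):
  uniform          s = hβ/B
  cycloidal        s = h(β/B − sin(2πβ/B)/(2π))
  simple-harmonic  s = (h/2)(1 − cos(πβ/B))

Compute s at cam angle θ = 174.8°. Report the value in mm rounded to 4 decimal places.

seg 1 [0°–62.6°] cycloidal, h=19: full span → s += 19 → s = 19.0000
seg 2 [62.6°–165°] simple-harmonic, h=-15: full span → s += -15 → s = 4.0000
seg 3 [165°–334.2°] cycloidal, h=9: θ=174.8° here. β=9.8, B=169.2. 9·(0.0579 − sin(2π·0.0579)/(2π)) = 0.0114 → s = 4.0114

4.0114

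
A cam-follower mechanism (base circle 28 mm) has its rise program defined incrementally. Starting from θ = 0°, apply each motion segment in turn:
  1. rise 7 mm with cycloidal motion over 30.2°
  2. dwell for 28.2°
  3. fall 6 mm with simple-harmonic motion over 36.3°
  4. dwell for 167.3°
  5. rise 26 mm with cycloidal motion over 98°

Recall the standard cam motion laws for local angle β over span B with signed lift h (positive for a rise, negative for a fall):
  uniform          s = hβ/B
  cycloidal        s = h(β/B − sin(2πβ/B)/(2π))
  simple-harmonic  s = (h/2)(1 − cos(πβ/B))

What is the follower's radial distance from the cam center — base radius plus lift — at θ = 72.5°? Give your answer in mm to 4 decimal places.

seg 1 [0°–30.2°] cycloidal, h=7: full span → s += 7 → s = 7.0000
seg 2 [30.2°–58.4°] dwell: s stays 7.0000
seg 3 [58.4°–94.7°] simple-harmonic, h=-6: θ=72.5° here. β=14.1, B=36.3. -6/2·(1 − cos(π·0.3884)) = -1.9699 → s = 5.0301
radial distance = base radius + s = 28 + 5.0301 = 33.0301

33.0301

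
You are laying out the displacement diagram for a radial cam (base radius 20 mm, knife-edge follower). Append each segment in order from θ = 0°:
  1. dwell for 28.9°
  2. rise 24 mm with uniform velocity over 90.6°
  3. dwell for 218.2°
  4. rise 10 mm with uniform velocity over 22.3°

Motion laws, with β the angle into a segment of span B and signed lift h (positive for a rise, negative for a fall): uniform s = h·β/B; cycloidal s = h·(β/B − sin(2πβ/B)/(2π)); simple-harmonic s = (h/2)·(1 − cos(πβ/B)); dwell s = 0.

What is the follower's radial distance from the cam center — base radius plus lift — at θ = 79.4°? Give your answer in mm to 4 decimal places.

seg 1 [0°–28.9°] dwell: s stays 0.0000
seg 2 [28.9°–119.5°] uniform, h=24: θ=79.4° here. β=50.5, B=90.6. 24·50.5/90.6 = 13.3775 → s = 13.3775
radial distance = base radius + s = 20 + 13.3775 = 33.3775

33.3775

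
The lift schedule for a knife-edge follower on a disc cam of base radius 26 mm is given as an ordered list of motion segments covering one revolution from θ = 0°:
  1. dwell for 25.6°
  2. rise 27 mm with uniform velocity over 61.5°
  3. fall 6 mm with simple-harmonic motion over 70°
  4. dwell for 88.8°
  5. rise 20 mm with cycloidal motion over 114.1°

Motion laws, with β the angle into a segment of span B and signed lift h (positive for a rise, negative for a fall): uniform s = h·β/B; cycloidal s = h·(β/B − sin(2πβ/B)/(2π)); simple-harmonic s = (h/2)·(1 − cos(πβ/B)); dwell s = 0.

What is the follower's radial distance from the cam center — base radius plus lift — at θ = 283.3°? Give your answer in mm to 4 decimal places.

seg 1 [0°–25.6°] dwell: s stays 0.0000
seg 2 [25.6°–87.1°] uniform, h=27: full span → s += 27 → s = 27.0000
seg 3 [87.1°–157.1°] simple-harmonic, h=-6: full span → s += -6 → s = 21.0000
seg 4 [157.1°–245.9°] dwell: s stays 21.0000
seg 5 [245.9°–360°] cycloidal, h=20: θ=283.3° here. β=37.4, B=114.1. 20·(0.3278 − sin(2π·0.3278)/(2π)) = 3.7452 → s = 24.7452
radial distance = base radius + s = 26 + 24.7452 = 50.7452

50.7452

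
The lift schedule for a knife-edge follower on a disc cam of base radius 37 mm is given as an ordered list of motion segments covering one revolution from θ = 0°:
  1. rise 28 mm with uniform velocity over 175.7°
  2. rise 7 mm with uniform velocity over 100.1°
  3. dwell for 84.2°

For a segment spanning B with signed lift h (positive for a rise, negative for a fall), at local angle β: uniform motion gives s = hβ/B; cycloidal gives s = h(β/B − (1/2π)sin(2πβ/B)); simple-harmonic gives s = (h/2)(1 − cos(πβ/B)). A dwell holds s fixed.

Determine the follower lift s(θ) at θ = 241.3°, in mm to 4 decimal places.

seg 1 [0°–175.7°] uniform, h=28: full span → s += 28 → s = 28.0000
seg 2 [175.7°–275.8°] uniform, h=7: θ=241.3° here. β=65.6, B=100.1. 7·65.6/100.1 = 4.5874 → s = 32.5874

32.5874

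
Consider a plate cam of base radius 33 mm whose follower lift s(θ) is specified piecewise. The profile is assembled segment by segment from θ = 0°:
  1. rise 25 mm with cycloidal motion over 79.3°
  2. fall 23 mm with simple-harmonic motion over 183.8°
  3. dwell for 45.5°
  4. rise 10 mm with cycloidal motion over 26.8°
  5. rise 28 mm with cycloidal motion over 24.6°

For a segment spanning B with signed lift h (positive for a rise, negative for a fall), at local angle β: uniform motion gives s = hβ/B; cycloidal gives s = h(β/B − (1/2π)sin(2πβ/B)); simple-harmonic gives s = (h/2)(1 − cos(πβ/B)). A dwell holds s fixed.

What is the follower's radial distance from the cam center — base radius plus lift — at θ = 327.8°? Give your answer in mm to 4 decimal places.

seg 1 [0°–79.3°] cycloidal, h=25: full span → s += 25 → s = 25.0000
seg 2 [79.3°–263.1°] simple-harmonic, h=-23: full span → s += -23 → s = 2.0000
seg 3 [263.1°–308.6°] dwell: s stays 2.0000
seg 4 [308.6°–335.4°] cycloidal, h=10: θ=327.8° here. β=19.2, B=26.8. 10·(0.7164 − sin(2π·0.7164)/(2π)) = 8.7204 → s = 10.7204
radial distance = base radius + s = 33 + 10.7204 = 43.7204

43.7204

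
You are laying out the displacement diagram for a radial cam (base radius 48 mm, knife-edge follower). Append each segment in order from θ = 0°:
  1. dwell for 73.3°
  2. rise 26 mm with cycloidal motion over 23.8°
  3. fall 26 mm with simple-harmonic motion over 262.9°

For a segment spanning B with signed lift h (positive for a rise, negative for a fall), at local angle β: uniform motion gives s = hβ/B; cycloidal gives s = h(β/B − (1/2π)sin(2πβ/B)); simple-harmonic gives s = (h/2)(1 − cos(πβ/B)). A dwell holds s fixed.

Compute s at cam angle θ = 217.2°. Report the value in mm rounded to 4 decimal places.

seg 1 [0°–73.3°] dwell: s stays 0.0000
seg 2 [73.3°–97.1°] cycloidal, h=26: full span → s += 26 → s = 26.0000
seg 3 [97.1°–360°] simple-harmonic, h=-26: θ=217.2° here. β=120.1, B=262.9. -26/2·(1 − cos(π·0.4568)) = -11.2422 → s = 14.7578

14.7578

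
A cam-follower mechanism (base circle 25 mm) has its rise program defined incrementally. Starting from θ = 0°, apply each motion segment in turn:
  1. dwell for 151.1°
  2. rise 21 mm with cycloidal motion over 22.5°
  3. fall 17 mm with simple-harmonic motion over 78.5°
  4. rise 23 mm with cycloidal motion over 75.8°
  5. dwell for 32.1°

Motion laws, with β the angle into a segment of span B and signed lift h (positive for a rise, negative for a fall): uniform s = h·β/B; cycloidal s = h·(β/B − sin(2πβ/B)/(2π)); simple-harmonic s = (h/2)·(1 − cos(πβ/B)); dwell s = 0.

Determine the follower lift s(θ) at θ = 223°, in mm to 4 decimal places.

seg 1 [0°–151.1°] dwell: s stays 0.0000
seg 2 [151.1°–173.6°] cycloidal, h=21: full span → s += 21 → s = 21.0000
seg 3 [173.6°–252.1°] simple-harmonic, h=-17: θ=223° here. β=49.4, B=78.5. -17/2·(1 − cos(π·0.6293)) = -11.8586 → s = 9.1414

9.1414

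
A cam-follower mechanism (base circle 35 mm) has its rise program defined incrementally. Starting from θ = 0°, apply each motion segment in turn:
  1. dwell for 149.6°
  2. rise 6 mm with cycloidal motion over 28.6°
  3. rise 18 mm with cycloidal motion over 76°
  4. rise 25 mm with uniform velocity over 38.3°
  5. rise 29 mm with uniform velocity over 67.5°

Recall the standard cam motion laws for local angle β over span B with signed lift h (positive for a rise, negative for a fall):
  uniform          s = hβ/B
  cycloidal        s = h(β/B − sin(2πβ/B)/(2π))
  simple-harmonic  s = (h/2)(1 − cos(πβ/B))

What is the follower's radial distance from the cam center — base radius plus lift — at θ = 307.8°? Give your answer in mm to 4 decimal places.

seg 1 [0°–149.6°] dwell: s stays 0.0000
seg 2 [149.6°–178.2°] cycloidal, h=6: full span → s += 6 → s = 6.0000
seg 3 [178.2°–254.2°] cycloidal, h=18: full span → s += 18 → s = 24.0000
seg 4 [254.2°–292.5°] uniform, h=25: full span → s += 25 → s = 49.0000
seg 5 [292.5°–360°] uniform, h=29: θ=307.8° here. β=15.3, B=67.5. 29·15.3/67.5 = 6.5733 → s = 55.5733
radial distance = base radius + s = 35 + 55.5733 = 90.5733

90.5733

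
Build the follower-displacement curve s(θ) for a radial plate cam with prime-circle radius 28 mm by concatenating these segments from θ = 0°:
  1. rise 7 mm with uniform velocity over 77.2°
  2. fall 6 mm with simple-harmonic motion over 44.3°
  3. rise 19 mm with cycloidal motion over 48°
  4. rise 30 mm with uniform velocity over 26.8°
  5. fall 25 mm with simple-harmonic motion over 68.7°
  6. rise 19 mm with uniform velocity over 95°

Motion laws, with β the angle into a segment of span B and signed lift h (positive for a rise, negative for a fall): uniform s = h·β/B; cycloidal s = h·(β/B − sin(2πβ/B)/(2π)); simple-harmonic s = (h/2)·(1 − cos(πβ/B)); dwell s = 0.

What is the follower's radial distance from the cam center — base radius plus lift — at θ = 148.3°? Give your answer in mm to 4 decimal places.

seg 1 [0°–77.2°] uniform, h=7: full span → s += 7 → s = 7.0000
seg 2 [77.2°–121.5°] simple-harmonic, h=-6: full span → s += -6 → s = 1.0000
seg 3 [121.5°–169.5°] cycloidal, h=19: θ=148.3° here. β=26.8, B=48. 19·(0.5583 − sin(2π·0.5583)/(2π)) = 11.6920 → s = 12.6920
radial distance = base radius + s = 28 + 12.6920 = 40.6920

40.6920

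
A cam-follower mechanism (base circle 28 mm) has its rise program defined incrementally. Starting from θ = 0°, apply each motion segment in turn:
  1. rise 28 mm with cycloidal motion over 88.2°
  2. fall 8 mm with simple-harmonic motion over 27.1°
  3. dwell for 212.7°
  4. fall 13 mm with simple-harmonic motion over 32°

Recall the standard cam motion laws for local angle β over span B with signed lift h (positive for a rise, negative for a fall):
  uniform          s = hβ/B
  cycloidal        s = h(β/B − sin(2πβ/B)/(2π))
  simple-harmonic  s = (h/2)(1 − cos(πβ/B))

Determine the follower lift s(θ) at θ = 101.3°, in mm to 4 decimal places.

seg 1 [0°–88.2°] cycloidal, h=28: full span → s += 28 → s = 28.0000
seg 2 [88.2°–115.3°] simple-harmonic, h=-8: θ=101.3° here. β=13.1, B=27.1. -8/2·(1 − cos(π·0.4834)) = -3.7914 → s = 24.2086

24.2086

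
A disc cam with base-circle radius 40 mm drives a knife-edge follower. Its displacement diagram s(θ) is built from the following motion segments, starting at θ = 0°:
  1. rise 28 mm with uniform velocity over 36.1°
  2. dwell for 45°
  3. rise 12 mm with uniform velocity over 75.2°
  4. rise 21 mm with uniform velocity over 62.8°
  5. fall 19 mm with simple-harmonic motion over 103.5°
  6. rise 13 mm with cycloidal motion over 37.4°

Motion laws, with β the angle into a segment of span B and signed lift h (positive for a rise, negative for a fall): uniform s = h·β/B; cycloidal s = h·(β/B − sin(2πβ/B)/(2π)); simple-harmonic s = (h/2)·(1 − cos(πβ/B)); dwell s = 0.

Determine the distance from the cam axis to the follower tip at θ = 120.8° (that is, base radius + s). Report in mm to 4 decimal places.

seg 1 [0°–36.1°] uniform, h=28: full span → s += 28 → s = 28.0000
seg 2 [36.1°–81.1°] dwell: s stays 28.0000
seg 3 [81.1°–156.3°] uniform, h=12: θ=120.8° here. β=39.7, B=75.2. 12·39.7/75.2 = 6.3351 → s = 34.3351
radial distance = base radius + s = 40 + 34.3351 = 74.3351

74.3351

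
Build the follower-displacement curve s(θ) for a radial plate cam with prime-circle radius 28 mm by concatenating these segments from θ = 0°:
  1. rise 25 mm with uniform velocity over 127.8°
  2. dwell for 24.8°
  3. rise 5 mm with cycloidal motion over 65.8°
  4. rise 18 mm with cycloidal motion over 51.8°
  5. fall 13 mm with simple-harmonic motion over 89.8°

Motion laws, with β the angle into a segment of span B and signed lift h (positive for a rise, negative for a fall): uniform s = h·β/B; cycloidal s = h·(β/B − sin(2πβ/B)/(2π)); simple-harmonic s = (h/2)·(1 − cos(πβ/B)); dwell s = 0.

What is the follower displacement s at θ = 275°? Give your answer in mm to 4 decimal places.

seg 1 [0°–127.8°] uniform, h=25: full span → s += 25 → s = 25.0000
seg 2 [127.8°–152.6°] dwell: s stays 25.0000
seg 3 [152.6°–218.4°] cycloidal, h=5: full span → s += 5 → s = 30.0000
seg 4 [218.4°–270.2°] cycloidal, h=18: full span → s += 18 → s = 48.0000
seg 5 [270.2°–360°] simple-harmonic, h=-13: θ=275° here. β=4.8, B=89.8. -13/2·(1 − cos(π·0.0535)) = -0.0914 → s = 47.9086

47.9086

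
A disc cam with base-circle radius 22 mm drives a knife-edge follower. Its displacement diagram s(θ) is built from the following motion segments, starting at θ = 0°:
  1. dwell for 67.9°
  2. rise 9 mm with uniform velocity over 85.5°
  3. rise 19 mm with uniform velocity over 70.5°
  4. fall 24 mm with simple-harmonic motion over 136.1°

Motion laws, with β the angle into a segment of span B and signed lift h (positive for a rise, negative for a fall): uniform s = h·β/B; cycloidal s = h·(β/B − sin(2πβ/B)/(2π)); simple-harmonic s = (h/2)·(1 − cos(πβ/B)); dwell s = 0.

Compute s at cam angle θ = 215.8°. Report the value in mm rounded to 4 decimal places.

seg 1 [0°–67.9°] dwell: s stays 0.0000
seg 2 [67.9°–153.4°] uniform, h=9: full span → s += 9 → s = 9.0000
seg 3 [153.4°–223.9°] uniform, h=19: θ=215.8° here. β=62.4, B=70.5. 19·62.4/70.5 = 16.8170 → s = 25.8170

25.8170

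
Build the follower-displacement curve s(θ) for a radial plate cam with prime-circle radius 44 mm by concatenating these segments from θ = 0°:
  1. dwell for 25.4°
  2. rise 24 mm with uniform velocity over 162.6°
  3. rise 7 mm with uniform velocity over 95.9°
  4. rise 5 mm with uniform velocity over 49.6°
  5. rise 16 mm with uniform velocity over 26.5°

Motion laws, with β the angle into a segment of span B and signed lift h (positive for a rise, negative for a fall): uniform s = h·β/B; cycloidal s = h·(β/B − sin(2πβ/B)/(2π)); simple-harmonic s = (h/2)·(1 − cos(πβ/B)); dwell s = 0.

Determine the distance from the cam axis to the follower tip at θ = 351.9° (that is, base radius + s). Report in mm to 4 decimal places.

seg 1 [0°–25.4°] dwell: s stays 0.0000
seg 2 [25.4°–188°] uniform, h=24: full span → s += 24 → s = 24.0000
seg 3 [188°–283.9°] uniform, h=7: full span → s += 7 → s = 31.0000
seg 4 [283.9°–333.5°] uniform, h=5: full span → s += 5 → s = 36.0000
seg 5 [333.5°–360°] uniform, h=16: θ=351.9° here. β=18.4, B=26.5. 16·18.4/26.5 = 11.1094 → s = 47.1094
radial distance = base radius + s = 44 + 47.1094 = 91.1094

91.1094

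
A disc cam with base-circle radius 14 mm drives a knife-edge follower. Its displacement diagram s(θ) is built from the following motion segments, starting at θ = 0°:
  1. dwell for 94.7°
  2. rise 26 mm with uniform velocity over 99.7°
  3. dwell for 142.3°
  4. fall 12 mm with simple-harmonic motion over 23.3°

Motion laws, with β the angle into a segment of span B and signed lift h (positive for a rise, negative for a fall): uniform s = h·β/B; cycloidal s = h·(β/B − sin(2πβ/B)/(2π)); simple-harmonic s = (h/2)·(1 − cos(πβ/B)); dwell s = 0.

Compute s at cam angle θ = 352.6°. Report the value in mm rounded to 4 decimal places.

seg 1 [0°–94.7°] dwell: s stays 0.0000
seg 2 [94.7°–194.4°] uniform, h=26: full span → s += 26 → s = 26.0000
seg 3 [194.4°–336.7°] dwell: s stays 26.0000
seg 4 [336.7°–360°] simple-harmonic, h=-12: θ=352.6° here. β=15.9, B=23.3. -12/2·(1 − cos(π·0.6824)) = -9.2531 → s = 16.7469

16.7469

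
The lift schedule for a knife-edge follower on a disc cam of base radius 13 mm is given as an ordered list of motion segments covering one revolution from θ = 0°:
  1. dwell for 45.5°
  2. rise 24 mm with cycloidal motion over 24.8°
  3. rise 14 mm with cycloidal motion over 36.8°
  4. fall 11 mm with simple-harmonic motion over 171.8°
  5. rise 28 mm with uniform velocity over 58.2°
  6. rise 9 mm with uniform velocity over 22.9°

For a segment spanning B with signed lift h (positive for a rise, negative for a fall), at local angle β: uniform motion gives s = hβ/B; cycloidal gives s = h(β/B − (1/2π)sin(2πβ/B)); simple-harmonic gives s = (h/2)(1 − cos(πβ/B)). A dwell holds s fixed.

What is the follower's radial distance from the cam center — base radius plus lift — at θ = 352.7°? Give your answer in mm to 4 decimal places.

seg 1 [0°–45.5°] dwell: s stays 0.0000
seg 2 [45.5°–70.3°] cycloidal, h=24: full span → s += 24 → s = 24.0000
seg 3 [70.3°–107.1°] cycloidal, h=14: full span → s += 14 → s = 38.0000
seg 4 [107.1°–278.9°] simple-harmonic, h=-11: full span → s += -11 → s = 27.0000
seg 5 [278.9°–337.1°] uniform, h=28: full span → s += 28 → s = 55.0000
seg 6 [337.1°–360°] uniform, h=9: θ=352.7° here. β=15.6, B=22.9. 9·15.6/22.9 = 6.1310 → s = 61.1310
radial distance = base radius + s = 13 + 61.1310 = 74.1310

74.1310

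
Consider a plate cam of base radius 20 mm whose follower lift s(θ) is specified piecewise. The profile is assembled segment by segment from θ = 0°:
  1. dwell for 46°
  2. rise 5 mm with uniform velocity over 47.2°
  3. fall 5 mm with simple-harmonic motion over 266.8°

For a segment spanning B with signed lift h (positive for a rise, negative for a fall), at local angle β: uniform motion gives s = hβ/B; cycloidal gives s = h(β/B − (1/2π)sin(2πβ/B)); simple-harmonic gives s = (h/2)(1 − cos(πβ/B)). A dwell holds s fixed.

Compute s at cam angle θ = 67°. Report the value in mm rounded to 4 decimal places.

seg 1 [0°–46°] dwell: s stays 0.0000
seg 2 [46°–93.2°] uniform, h=5: θ=67° here. β=21, B=47.2. 5·21/47.2 = 2.2246 → s = 2.2246

2.2246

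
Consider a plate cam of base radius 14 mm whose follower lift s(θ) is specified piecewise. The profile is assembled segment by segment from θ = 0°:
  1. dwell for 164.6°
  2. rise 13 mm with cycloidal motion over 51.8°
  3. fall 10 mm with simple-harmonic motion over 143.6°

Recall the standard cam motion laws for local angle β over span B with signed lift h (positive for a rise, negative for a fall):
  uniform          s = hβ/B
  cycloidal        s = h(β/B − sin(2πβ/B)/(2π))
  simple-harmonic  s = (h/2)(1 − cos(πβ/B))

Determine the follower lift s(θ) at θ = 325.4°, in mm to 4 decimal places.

seg 1 [0°–164.6°] dwell: s stays 0.0000
seg 2 [164.6°–216.4°] cycloidal, h=13: full span → s += 13 → s = 13.0000
seg 3 [216.4°–360°] simple-harmonic, h=-10: θ=325.4° here. β=109, B=143.6. -10/2·(1 − cos(π·0.7591)) = -8.6346 → s = 4.3654

4.3654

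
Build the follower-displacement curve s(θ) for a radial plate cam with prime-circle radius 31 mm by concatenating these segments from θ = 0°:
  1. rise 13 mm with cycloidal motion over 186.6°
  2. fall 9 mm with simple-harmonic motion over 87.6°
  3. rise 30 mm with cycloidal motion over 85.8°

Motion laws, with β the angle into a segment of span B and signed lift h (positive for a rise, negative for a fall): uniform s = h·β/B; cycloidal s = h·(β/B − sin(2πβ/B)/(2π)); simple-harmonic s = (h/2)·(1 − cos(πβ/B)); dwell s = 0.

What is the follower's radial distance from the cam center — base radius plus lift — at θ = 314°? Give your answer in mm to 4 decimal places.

seg 1 [0°–186.6°] cycloidal, h=13: full span → s += 13 → s = 13.0000
seg 2 [186.6°–274.2°] simple-harmonic, h=-9: full span → s += -9 → s = 4.0000
seg 3 [274.2°–360°] cycloidal, h=30: θ=314° here. β=39.8, B=85.8. 30·(0.4639 − sin(2π·0.4639)/(2π)) = 12.8415 → s = 16.8415
radial distance = base radius + s = 31 + 16.8415 = 47.8415

47.8415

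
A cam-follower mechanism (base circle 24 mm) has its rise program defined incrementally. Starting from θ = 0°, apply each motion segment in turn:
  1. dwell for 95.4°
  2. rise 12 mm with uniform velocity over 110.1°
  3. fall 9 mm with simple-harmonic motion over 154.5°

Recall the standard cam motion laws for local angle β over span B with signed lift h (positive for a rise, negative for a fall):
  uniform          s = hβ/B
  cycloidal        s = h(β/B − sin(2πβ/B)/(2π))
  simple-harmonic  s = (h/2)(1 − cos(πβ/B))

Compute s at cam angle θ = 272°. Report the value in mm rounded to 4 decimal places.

seg 1 [0°–95.4°] dwell: s stays 0.0000
seg 2 [95.4°–205.5°] uniform, h=12: full span → s += 12 → s = 12.0000
seg 3 [205.5°–360°] simple-harmonic, h=-9: θ=272° here. β=66.5, B=154.5. -9/2·(1 − cos(π·0.4304)) = -3.5242 → s = 8.4758

8.4758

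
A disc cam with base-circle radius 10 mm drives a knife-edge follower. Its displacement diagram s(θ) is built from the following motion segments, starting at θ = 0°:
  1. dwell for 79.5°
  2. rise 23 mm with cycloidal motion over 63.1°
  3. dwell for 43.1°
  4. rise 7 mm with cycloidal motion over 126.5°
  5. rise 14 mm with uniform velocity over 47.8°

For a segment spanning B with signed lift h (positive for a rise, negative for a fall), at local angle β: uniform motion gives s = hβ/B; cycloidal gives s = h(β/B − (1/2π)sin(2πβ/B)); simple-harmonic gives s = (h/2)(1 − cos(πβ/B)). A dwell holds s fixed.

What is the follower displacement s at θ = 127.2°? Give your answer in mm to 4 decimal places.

seg 1 [0°–79.5°] dwell: s stays 0.0000
seg 2 [79.5°–142.6°] cycloidal, h=23: θ=127.2° here. β=47.7, B=63.1. 23·(0.7559 − sin(2π·0.7559)/(2π)) = 21.0447 → s = 21.0447

21.0447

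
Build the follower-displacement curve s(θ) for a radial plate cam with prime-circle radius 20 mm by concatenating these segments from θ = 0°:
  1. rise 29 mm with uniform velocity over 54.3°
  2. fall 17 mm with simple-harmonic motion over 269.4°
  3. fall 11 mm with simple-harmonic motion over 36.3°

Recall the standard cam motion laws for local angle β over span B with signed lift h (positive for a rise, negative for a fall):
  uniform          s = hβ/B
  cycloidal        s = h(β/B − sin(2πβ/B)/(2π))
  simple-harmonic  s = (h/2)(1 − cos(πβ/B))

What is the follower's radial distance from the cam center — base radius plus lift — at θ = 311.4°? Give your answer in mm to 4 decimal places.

seg 1 [0°–54.3°] uniform, h=29: full span → s += 29 → s = 29.0000
seg 2 [54.3°–323.7°] simple-harmonic, h=-17: θ=311.4° here. β=257.1, B=269.4. -17/2·(1 − cos(π·0.9543)) = -16.9127 → s = 12.0873
radial distance = base radius + s = 20 + 12.0873 = 32.0873

32.0873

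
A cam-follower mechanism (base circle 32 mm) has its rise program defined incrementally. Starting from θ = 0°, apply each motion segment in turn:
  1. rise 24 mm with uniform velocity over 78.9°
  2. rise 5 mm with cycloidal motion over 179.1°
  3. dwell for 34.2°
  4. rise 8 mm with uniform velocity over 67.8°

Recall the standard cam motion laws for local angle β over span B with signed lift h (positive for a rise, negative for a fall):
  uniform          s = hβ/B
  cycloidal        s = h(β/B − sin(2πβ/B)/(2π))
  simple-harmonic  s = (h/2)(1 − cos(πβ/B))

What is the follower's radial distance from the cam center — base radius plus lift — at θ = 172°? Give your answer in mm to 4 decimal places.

seg 1 [0°–78.9°] uniform, h=24: full span → s += 24 → s = 24.0000
seg 2 [78.9°–258°] cycloidal, h=5: θ=172° here. β=93.1, B=179.1. 5·(0.5198 − sin(2π·0.5198)/(2π)) = 2.6980 → s = 26.6980
radial distance = base radius + s = 32 + 26.6980 = 58.6980

58.6980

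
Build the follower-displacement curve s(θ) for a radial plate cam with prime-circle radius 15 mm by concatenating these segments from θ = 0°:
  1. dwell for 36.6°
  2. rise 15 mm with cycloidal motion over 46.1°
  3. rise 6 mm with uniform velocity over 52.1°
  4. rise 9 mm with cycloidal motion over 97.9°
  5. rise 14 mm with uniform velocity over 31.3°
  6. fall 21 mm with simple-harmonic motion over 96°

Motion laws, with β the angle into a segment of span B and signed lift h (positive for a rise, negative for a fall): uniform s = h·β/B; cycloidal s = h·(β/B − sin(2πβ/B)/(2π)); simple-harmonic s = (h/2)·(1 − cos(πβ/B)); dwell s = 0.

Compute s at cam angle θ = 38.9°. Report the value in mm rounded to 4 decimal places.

seg 1 [0°–36.6°] dwell: s stays 0.0000
seg 2 [36.6°–82.7°] cycloidal, h=15: θ=38.9° here. β=2.3, B=46.1. 15·(0.0499 − sin(2π·0.0499)/(2π)) = 0.0122 → s = 0.0122

0.0122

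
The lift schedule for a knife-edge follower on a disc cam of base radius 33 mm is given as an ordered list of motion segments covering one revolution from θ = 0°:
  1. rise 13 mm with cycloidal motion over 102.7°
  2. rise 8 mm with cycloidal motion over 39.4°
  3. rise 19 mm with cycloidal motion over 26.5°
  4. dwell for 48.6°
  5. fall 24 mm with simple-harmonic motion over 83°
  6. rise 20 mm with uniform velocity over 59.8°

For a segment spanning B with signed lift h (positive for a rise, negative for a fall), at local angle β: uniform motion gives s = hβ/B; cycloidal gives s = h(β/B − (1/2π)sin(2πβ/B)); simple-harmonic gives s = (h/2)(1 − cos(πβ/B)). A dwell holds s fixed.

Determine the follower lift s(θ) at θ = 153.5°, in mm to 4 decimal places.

seg 1 [0°–102.7°] cycloidal, h=13: full span → s += 13 → s = 13.0000
seg 2 [102.7°–142.1°] cycloidal, h=8: full span → s += 8 → s = 21.0000
seg 3 [142.1°–168.6°] cycloidal, h=19: θ=153.5° here. β=11.4, B=26.5. 19·(0.4302 − sin(2π·0.4302)/(2π)) = 6.8893 → s = 27.8893

27.8893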